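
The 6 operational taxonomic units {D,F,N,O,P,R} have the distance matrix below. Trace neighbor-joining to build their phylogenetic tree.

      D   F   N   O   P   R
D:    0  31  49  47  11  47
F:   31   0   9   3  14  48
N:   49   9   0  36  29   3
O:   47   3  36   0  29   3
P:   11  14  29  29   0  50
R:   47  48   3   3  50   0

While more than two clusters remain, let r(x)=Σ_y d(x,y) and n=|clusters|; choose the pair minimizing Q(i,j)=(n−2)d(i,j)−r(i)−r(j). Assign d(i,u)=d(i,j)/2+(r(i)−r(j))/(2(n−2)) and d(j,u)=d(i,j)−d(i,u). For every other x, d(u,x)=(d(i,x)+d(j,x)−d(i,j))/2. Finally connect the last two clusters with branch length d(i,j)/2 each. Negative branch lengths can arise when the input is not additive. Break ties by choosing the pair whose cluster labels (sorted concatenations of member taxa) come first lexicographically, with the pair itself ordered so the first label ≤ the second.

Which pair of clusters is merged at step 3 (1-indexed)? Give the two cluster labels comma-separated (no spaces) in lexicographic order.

step 1: merge (D,P) at d=11, Q=-274; branch lengths D→12, P→-1; new cluster DP
  updated: d(DP,F)=17, d(DP,N)=67/2, d(DP,O)=65/2, d(DP,R)=43
step 2: merge (N,R) at d=3, Q=-339/2; branch lengths N→-13/12, R→49/12; new cluster NR
  updated: d(DP,NR)=147/4, d(F,NR)=27, d(NR,O)=18
step 3: merge (DP,F) at d=17, Q=-397/4; branch lengths DP→293/16, F→-21/16; new cluster DFP
  updated: d(DFP,NR)=187/8, d(DFP,O)=37/4
step 4: merge (DFP,NR) at d=187/8, Q=-405/8; branch lengths DFP→117/16, NR→257/16; new cluster DFNPR
  updated: d(DFNPR,O)=31/16
step 5: merge (DFNPR,O) at d=31/16; branch lengths DFNPR→31/32, O→31/32; new cluster DFNOPR
final tree: ((((D:12,P:-1):293/16,F:-21/16):117/16,(N:-13/12,R:49/12):257/16):31/32,O:31/32)
total length: 901/16

DP,F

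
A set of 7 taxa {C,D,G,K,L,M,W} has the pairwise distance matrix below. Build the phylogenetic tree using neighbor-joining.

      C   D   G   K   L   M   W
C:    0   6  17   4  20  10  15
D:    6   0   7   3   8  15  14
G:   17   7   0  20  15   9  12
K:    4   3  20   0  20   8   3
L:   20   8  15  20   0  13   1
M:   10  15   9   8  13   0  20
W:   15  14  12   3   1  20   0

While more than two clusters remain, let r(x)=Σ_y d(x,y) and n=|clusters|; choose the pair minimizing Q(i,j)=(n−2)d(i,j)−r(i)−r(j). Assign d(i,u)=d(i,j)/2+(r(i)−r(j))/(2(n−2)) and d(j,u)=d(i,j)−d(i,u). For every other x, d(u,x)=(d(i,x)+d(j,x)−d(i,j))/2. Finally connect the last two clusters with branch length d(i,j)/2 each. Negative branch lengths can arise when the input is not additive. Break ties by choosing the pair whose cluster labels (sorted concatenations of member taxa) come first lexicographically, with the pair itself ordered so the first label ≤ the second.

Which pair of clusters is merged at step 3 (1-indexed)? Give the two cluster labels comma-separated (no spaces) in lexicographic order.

step 1: merge (L,W) at d=1, Q=-137; branch lengths L→17/10, W→-7/10; new cluster LW
  updated: d(C,LW)=17, d(D,LW)=21/2, d(G,LW)=13, d(K,LW)=11, d(LW,M)=16
step 2: merge (G,M) at d=9, Q=-88; branch lengths G→11/2, M→7/2; new cluster GM
  updated: d(C,GM)=9, d(D,GM)=13/2, d(GM,K)=19/2, d(GM,LW)=10
step 3: merge (GM,LW) at d=10, Q=-107/2; branch lengths GM→11/4, LW→29/4; new cluster GLMW
  updated: d(C,GLMW)=8, d(D,GLMW)=7/2, d(GLMW,K)=21/4
step 4: merge (C,K) at d=4, Q=-89/4; branch lengths C→55/16, K→9/16; new cluster CK
  updated: d(CK,D)=5/2, d(CK,GLMW)=37/8
step 5: merge (CK,D) at d=5/2, Q=-85/8; branch lengths CK→29/16, D→11/16; new cluster CDK
  updated: d(CDK,GLMW)=45/16
step 6: merge (CDK,GLMW) at d=45/16; branch lengths CDK→45/32, GLMW→45/32; new cluster CDGKLMW
final tree: (((C:55/16,K:9/16):29/16,D:11/16):45/32,((G:11/2,M:7/2):11/4,(L:17/10,W:-7/10):29/4):45/32)
total length: 469/16

GM,LW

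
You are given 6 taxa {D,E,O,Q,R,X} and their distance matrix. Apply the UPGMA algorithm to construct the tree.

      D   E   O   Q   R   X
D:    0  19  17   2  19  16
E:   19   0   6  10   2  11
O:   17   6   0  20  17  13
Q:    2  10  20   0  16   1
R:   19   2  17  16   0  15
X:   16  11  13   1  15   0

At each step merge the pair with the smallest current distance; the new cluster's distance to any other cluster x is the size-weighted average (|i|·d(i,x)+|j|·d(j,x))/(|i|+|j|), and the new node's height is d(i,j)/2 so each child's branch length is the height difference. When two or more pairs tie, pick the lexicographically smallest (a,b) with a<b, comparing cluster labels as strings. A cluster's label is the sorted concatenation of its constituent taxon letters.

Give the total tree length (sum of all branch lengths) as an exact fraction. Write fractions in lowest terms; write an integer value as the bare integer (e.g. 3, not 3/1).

1. join Q+X (d=1) ⇒ QX; edges |Q|=1/2, |X|=1/2
  updated: d(D,QX)=9, d(E,QX)=21/2, d(O,QX)=33/2, d(QX,R)=31/2
2. join E+R (d=2) ⇒ ER; edges |E|=1, |R|=1
  updated: d(D,ER)=19, d(ER,O)=23/2, d(ER,QX)=13
3. join D+QX (d=9) ⇒ DQX; edges |D|=9/2, |QX|=4
  updated: d(DQX,ER)=15, d(DQX,O)=50/3
4. join ER+O (d=23/2) ⇒ EOR; edges |ER|=19/4, |O|=23/4
  updated: d(DQX,EOR)=140/9
5. join DQX+EOR (d=140/9) ⇒ DEOQRX; edges |DQX|=59/18, |EOR|=73/36
final tree: ((D:9/2,(Q:1/2,X:1/2):4):59/18,((E:1,R:1):19/4,O:23/4):73/36)
total length: 983/36

983/36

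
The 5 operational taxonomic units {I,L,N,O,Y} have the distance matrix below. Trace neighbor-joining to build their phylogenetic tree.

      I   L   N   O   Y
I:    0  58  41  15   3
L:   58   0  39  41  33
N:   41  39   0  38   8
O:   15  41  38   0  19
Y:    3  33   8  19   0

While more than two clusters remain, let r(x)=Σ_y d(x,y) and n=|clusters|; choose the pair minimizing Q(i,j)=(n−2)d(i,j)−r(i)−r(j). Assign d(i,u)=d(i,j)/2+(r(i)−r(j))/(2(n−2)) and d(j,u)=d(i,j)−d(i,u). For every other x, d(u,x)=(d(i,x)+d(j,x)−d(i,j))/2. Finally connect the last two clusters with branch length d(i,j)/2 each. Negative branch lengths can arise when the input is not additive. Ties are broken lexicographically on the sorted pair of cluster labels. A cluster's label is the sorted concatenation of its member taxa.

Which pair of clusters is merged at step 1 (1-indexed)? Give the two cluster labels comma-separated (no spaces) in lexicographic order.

I,O

1. join I+O (d=15, Q=-185) ⇒ IO; edges |I|=49/6, |O|=41/6
  updated: d(IO,L)=42, d(IO,N)=32, d(IO,Y)=7/2
2. join IO+Y (d=7/2, Q=-115) ⇒ IOY; edges |IO|=10, |Y|=-13/2
  updated: d(IOY,L)=143/4, d(IOY,N)=73/4
3. join IOY+L (d=143/4, Q=-93) ⇒ ILOY; edges |IOY|=15/2, |L|=113/4
  updated: d(ILOY,N)=43/4
4. join ILOY+N (d=43/4) ⇒ ILNOY; edges |ILOY|=43/8, |N|=43/8
final tree: ((((I:49/6,O:41/6):10,Y:-13/2):15/2,L:113/4):43/8,N:43/8)
total length: 65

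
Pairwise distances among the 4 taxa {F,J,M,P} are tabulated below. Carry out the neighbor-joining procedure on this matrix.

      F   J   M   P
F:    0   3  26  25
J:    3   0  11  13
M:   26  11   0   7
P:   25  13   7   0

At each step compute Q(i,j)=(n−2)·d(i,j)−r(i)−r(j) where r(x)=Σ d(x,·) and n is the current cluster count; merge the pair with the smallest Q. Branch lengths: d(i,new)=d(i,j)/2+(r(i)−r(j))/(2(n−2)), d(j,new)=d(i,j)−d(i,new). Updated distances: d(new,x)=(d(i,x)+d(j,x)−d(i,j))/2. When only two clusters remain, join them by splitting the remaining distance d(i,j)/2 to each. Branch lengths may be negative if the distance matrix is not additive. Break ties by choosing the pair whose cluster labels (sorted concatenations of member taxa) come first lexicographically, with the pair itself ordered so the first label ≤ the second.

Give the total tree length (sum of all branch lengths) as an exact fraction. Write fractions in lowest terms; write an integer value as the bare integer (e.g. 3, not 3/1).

step 1: merge (F,J) at d=3, Q=-75; branch lengths F→33/4, J→-21/4; new cluster FJ
  updated: d(FJ,M)=17, d(FJ,P)=35/2
step 2: merge (FJ,M) at d=17, Q=-83/2; branch lengths FJ→55/4, M→13/4; new cluster FJM
  updated: d(FJM,P)=15/4
step 3: merge (FJM,P) at d=15/4; branch lengths FJM→15/8, P→15/8; new cluster FJMP
final tree: (((F:33/4,J:-21/4):55/4,M:13/4):15/8,P:15/8)
total length: 95/4

95/4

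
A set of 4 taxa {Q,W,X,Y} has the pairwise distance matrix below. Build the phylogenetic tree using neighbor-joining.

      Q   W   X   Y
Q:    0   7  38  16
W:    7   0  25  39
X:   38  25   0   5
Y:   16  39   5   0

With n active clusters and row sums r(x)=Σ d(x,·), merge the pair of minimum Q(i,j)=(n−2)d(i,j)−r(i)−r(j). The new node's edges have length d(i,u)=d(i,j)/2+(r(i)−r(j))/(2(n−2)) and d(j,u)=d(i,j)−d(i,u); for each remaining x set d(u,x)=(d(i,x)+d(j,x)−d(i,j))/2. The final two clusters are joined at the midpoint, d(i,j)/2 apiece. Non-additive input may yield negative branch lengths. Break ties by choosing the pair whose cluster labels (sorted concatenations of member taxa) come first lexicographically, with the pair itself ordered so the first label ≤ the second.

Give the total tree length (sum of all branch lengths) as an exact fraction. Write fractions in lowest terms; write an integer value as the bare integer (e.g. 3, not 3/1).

step 1: merge (Q,W) at d=7, Q=-118; branch lengths Q→1, W→6; new cluster QW
  updated: d(QW,X)=28, d(QW,Y)=24
step 2: merge (QW,X) at d=28, Q=-57; branch lengths QW→47/2, X→9/2; new cluster QWX
  updated: d(QWX,Y)=1/2
step 3: merge (QWX,Y) at d=1/2; branch lengths QWX→1/4, Y→1/4; new cluster QWXY
final tree: (((Q:1,W:6):47/2,X:9/2):1/4,Y:1/4)
total length: 71/2

71/2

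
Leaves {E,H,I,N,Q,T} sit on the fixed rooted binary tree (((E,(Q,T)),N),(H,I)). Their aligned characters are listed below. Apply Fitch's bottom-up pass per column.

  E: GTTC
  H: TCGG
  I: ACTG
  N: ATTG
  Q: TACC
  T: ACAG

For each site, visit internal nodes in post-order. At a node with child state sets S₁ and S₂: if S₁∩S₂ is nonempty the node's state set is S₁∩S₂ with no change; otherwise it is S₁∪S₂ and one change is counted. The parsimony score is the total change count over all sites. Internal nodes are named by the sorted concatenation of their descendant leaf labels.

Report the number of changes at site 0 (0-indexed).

3

QT@0: {T} ∪ {A} = {A,T} (union, +1)
EQT@0: {G} ∪ {A,T} = {A,G,T} (union, +1)
ENQT@0: {A,G,T} ∩ {A} = {A} (intersection, +0)
HI@0: {T} ∪ {A} = {A,T} (union, +1)
EHINQT@0: {A} ∩ {A,T} = {A} (intersection, +0)
QT@1: {A} ∪ {C} = {A,C} (union, +1)
EQT@1: {T} ∪ {A,C} = {A,C,T} (union, +1)
ENQT@1: {A,C,T} ∩ {T} = {T} (intersection, +0)
HI@1: {C} ∩ {C} = {C} (intersection, +0)
EHINQT@1: {T} ∪ {C} = {C,T} (union, +1)
QT@2: {C} ∪ {A} = {A,C} (union, +1)
EQT@2: {T} ∪ {A,C} = {A,C,T} (union, +1)
ENQT@2: {A,C,T} ∩ {T} = {T} (intersection, +0)
HI@2: {G} ∪ {T} = {G,T} (union, +1)
EHINQT@2: {T} ∩ {G,T} = {T} (intersection, +0)
QT@3: {C} ∪ {G} = {C,G} (union, +1)
EQT@3: {C} ∩ {C,G} = {C} (intersection, +0)
ENQT@3: {C} ∪ {G} = {C,G} (union, +1)
HI@3: {G} ∩ {G} = {G} (intersection, +0)
EHINQT@3: {C,G} ∩ {G} = {G} (intersection, +0)
per-site changes: [3, 3, 3, 2]; total = 11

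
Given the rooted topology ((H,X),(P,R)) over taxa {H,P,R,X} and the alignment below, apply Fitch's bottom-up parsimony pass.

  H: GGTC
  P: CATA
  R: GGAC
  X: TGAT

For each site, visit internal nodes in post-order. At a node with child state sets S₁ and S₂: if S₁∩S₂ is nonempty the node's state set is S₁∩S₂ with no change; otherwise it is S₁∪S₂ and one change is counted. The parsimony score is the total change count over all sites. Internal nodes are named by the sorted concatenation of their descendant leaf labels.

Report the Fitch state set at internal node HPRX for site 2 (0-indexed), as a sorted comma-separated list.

A,T

[col 0] HX: children H:{G}, X:{T} ∪→ {G,T}; cost 1
[col 0] PR: children P:{C}, R:{G} ∪→ {C,G}; cost 1
[col 0] HPRX: children HX:{G,T}, PR:{C,G} ∩→ {G}; cost 0
[col 1] HX: children H:{G}, X:{G} ∩→ {G}; cost 0
[col 1] PR: children P:{A}, R:{G} ∪→ {A,G}; cost 1
[col 1] HPRX: children HX:{G}, PR:{A,G} ∩→ {G}; cost 0
[col 2] HX: children H:{T}, X:{A} ∪→ {A,T}; cost 1
[col 2] PR: children P:{T}, R:{A} ∪→ {A,T}; cost 1
[col 2] HPRX: children HX:{A,T}, PR:{A,T} ∩→ {A,T}; cost 0
[col 3] HX: children H:{C}, X:{T} ∪→ {C,T}; cost 1
[col 3] PR: children P:{A}, R:{C} ∪→ {A,C}; cost 1
[col 3] HPRX: children HX:{C,T}, PR:{A,C} ∩→ {C}; cost 0
per-site changes: [2, 1, 2, 2]; total = 7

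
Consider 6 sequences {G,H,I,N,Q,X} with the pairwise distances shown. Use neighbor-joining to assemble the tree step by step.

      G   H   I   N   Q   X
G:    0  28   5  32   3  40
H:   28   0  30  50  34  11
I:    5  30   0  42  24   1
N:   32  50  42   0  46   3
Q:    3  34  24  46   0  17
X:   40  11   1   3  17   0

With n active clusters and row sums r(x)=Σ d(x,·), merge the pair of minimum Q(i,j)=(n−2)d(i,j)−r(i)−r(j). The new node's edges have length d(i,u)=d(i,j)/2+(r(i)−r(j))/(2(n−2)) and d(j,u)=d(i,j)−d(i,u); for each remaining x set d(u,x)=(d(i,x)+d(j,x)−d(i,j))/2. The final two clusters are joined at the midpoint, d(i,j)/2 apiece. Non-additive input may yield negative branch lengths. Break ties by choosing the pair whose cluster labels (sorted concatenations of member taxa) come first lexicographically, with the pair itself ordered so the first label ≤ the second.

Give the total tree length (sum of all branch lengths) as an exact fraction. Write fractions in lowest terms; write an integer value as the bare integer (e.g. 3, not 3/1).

iteration 1: select N,X (d=3, Q=-233); attach at lengths (113/8, -89/8); label the merged cluster NX
  updated: d(G,NX)=69/2, d(H,NX)=29, d(I,NX)=20, d(NX,Q)=30
iteration 2: select G,Q (d=3, Q=-305/2); attach at lengths (-23/12, 59/12); label the merged cluster GQ
  updated: d(GQ,H)=59/2, d(GQ,I)=13, d(GQ,NX)=123/4
iteration 3: select GQ,I (d=13, Q=-441/4); attach at lengths (145/16, 63/16); label the merged cluster GIQ
  updated: d(GIQ,H)=93/4, d(GIQ,NX)=151/8
iteration 4: select GIQ,H (d=93/4, Q=-569/8); attach at lengths (105/16, 267/16); label the merged cluster GHIQ
  updated: d(GHIQ,NX)=197/16
iteration 5: select GHIQ,NX (d=197/16); attach at lengths (197/32, 197/32); label the merged cluster GHINQX
final tree: ((((G:-23/12,Q:59/12):145/16,I:63/16):105/16,H:267/16):197/32,(N:113/8,X:-89/8):197/32)
total length: 873/16

873/16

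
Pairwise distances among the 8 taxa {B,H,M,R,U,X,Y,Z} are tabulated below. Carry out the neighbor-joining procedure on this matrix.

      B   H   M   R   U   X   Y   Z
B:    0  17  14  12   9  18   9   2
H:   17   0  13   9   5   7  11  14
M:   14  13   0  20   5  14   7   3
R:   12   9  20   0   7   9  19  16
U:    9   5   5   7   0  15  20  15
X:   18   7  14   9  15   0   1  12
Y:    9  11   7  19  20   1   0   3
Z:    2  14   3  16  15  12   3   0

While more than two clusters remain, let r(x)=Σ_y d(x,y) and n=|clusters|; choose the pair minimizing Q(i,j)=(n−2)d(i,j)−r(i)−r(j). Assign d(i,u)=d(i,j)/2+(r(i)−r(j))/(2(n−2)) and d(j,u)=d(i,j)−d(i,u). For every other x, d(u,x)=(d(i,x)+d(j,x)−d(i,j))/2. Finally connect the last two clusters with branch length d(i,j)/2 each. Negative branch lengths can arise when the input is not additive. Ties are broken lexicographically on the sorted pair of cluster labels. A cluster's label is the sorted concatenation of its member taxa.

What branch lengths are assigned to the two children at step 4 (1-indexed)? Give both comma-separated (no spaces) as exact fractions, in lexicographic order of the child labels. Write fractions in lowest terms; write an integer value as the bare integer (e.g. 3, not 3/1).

iteration 1: select X,Y (d=1, Q=-140); attach at lengths (1, 0); label the merged cluster XY
  updated: d(B,XY)=13, d(H,XY)=17/2, d(M,XY)=10, d(R,XY)=27/2, d(U,XY)=17, d(XY,Z)=7
iteration 2: select B,Z (d=2, Q=-114); attach at lengths (2, 0); label the merged cluster BZ
  updated: d(BZ,H)=29/2, d(BZ,M)=15/2, d(BZ,R)=13, d(BZ,U)=11, d(BZ,XY)=9
iteration 3: select BZ,M (d=15/2, Q=-161/2); attach at lengths (59/16, 61/16); label the merged cluster BMZ
  updated: d(BMZ,H)=10, d(BMZ,R)=51/4, d(BMZ,U)=17/4, d(BMZ,XY)=23/4
iteration 4: select BMZ,XY (d=23/4, Q=-241/4); attach at lengths (7/8, 39/8); label the merged cluster BMXYZ
  updated: d(BMXYZ,H)=51/8, d(BMXYZ,R)=41/4, d(BMXYZ,U)=31/4
iteration 5: select BMXYZ,H (d=51/8, Q=-32); attach at lengths (67/16, 35/16); label the merged cluster BHMXYZ
  updated: d(BHMXYZ,R)=103/16, d(BHMXYZ,U)=51/16
iteration 6: select BHMXYZ,R (d=103/16, Q=-133/8); attach at lengths (21/16, 41/8); label the merged cluster BHMRXYZ
  updated: d(BHMRXYZ,U)=15/8
iteration 7: select BHMRXYZ,U (d=15/8); attach at lengths (15/16, 15/16); label the merged cluster BHMRUXYZ
final tree: ((((((B:2,Z:0):59/16,M:61/16):7/8,(X:1,Y:0):39/8):67/16,H:35/16):21/16,R:41/8):15/16,U:15/16)
total length: 495/16

7/8,39/8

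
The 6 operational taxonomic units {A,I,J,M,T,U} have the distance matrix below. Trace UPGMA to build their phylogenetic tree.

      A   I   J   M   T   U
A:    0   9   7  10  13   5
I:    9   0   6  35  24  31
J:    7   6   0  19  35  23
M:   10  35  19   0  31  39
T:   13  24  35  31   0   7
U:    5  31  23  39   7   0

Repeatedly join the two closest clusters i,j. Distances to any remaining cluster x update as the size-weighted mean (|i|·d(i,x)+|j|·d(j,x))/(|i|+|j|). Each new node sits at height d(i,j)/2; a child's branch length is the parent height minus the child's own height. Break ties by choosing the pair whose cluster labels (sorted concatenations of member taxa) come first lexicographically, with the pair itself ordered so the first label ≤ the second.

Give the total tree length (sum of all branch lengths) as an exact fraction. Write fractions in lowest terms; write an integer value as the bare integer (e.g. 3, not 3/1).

961/20

iteration 1: select A,U (d=5); attach at lengths (5/2, 5/2); label the merged cluster AU
  updated: d(AU,I)=20, d(AU,J)=15, d(AU,M)=49/2, d(AU,T)=10
iteration 2: select I,J (d=6); attach at lengths (3, 3); label the merged cluster IJ
  updated: d(AU,IJ)=35/2, d(IJ,M)=27, d(IJ,T)=59/2
iteration 3: select AU,T (d=10); attach at lengths (5/2, 5); label the merged cluster ATU
  updated: d(ATU,IJ)=43/2, d(ATU,M)=80/3
iteration 4: select ATU,IJ (d=43/2); attach at lengths (23/4, 31/4); label the merged cluster AIJTU
  updated: d(AIJTU,M)=134/5
iteration 5: select AIJTU,M (d=134/5); attach at lengths (53/20, 67/5); label the merged cluster AIJMTU
final tree: ((((A:5/2,U:5/2):5/2,T:5):23/4,(I:3,J:3):31/4):53/20,M:67/5)
total length: 961/20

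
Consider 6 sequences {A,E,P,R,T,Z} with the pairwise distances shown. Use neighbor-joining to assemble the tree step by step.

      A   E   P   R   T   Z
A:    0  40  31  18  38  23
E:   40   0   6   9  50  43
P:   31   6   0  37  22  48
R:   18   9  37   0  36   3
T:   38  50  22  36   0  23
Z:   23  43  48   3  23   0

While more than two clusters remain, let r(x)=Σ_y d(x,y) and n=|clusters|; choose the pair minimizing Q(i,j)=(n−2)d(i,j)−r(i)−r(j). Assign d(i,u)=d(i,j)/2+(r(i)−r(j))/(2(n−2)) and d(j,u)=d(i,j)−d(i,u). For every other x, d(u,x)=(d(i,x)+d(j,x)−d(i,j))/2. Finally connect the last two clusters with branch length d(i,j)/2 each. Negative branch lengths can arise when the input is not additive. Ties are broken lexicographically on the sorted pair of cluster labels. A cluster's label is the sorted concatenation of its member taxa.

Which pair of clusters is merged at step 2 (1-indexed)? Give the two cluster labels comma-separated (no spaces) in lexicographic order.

step 1: merge (E,P) at d=6, Q=-268; branch lengths E→7/2, P→5/2; new cluster EP
  updated: d(A,EP)=65/2, d(EP,R)=20, d(EP,T)=33, d(EP,Z)=85/2
step 2: merge (R,Z) at d=3, Q=-319/2; branch lengths R→-11/12, Z→47/12; new cluster RZ
  updated: d(A,RZ)=19, d(EP,RZ)=119/4, d(RZ,T)=28
step 3: merge (A,RZ) at d=19, Q=-513/4; branch lengths A→203/16, RZ→101/16; new cluster ARZ
  updated: d(ARZ,EP)=173/8, d(ARZ,T)=47/2
step 4: merge (ARZ,EP) at d=173/8, Q=-625/8; branch lengths ARZ→97/16, EP→249/16; new cluster AEPRZ
  updated: d(AEPRZ,T)=279/16
step 5: merge (AEPRZ,T) at d=279/16; branch lengths AEPRZ→279/32, T→279/32; new cluster AEPRTZ
final tree: (((A:203/16,(R:-11/12,Z:47/12):101/16):97/16,(E:7/2,P:5/2):249/16):279/32,T:279/32)
total length: 1073/16

R,Z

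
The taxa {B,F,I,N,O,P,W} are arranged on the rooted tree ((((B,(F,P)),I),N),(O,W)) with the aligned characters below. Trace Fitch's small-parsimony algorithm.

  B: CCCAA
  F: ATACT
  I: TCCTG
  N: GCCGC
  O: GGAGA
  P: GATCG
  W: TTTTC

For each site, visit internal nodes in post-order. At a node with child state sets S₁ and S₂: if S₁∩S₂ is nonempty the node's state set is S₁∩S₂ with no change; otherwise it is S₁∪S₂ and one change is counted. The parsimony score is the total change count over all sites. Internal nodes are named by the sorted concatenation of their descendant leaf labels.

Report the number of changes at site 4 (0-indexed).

4

site 0, node FP: F={A} ∪ P={G} → {A,G} (+1)
site 0, node BFP: B={C} ∪ FP={A,G} → {A,C,G} (+1)
site 0, node BFIP: BFP={A,C,G} ∪ I={T} → {A,C,G,T} (+1)
site 0, node BFINP: BFIP={A,C,G,T} ∩ N={G} → {G} (+0)
site 0, node OW: O={G} ∪ W={T} → {G,T} (+1)
site 0, node BFINOPW: BFINP={G} ∩ OW={G,T} → {G} (+0)
site 1, node FP: F={T} ∪ P={A} → {A,T} (+1)
site 1, node BFP: B={C} ∪ FP={A,T} → {A,C,T} (+1)
site 1, node BFIP: BFP={A,C,T} ∩ I={C} → {C} (+0)
site 1, node BFINP: BFIP={C} ∩ N={C} → {C} (+0)
site 1, node OW: O={G} ∪ W={T} → {G,T} (+1)
site 1, node BFINOPW: BFINP={C} ∪ OW={G,T} → {C,G,T} (+1)
site 2, node FP: F={A} ∪ P={T} → {A,T} (+1)
site 2, node BFP: B={C} ∪ FP={A,T} → {A,C,T} (+1)
site 2, node BFIP: BFP={A,C,T} ∩ I={C} → {C} (+0)
site 2, node BFINP: BFIP={C} ∩ N={C} → {C} (+0)
site 2, node OW: O={A} ∪ W={T} → {A,T} (+1)
site 2, node BFINOPW: BFINP={C} ∪ OW={A,T} → {A,C,T} (+1)
site 3, node FP: F={C} ∩ P={C} → {C} (+0)
site 3, node BFP: B={A} ∪ FP={C} → {A,C} (+1)
site 3, node BFIP: BFP={A,C} ∪ I={T} → {A,C,T} (+1)
site 3, node BFINP: BFIP={A,C,T} ∪ N={G} → {A,C,G,T} (+1)
site 3, node OW: O={G} ∪ W={T} → {G,T} (+1)
site 3, node BFINOPW: BFINP={A,C,G,T} ∩ OW={G,T} → {G,T} (+0)
site 4, node FP: F={T} ∪ P={G} → {G,T} (+1)
site 4, node BFP: B={A} ∪ FP={G,T} → {A,G,T} (+1)
site 4, node BFIP: BFP={A,G,T} ∩ I={G} → {G} (+0)
site 4, node BFINP: BFIP={G} ∪ N={C} → {C,G} (+1)
site 4, node OW: O={A} ∪ W={C} → {A,C} (+1)
site 4, node BFINOPW: BFINP={C,G} ∩ OW={A,C} → {C} (+0)
per-site changes: [4, 4, 4, 4, 4]; total = 20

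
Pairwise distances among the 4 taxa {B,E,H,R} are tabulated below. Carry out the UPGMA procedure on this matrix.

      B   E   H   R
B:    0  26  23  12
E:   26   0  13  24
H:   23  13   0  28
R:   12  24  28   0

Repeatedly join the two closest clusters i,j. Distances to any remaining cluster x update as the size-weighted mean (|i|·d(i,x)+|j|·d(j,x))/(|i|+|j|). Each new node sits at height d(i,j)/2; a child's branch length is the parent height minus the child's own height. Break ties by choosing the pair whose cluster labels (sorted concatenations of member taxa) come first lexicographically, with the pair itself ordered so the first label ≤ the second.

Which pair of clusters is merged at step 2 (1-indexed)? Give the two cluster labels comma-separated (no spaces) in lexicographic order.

step 1: merge (B,R) at d=12; branch lengths B→6, R→6; new cluster BR
  updated: d(BR,E)=25, d(BR,H)=51/2
step 2: merge (E,H) at d=13; branch lengths E→13/2, H→13/2; new cluster EH
  updated: d(BR,EH)=101/4
step 3: merge (BR,EH) at d=101/4; branch lengths BR→53/8, EH→49/8; new cluster BEHR
final tree: ((B:6,R:6):53/8,(E:13/2,H:13/2):49/8)
total length: 151/4

E,H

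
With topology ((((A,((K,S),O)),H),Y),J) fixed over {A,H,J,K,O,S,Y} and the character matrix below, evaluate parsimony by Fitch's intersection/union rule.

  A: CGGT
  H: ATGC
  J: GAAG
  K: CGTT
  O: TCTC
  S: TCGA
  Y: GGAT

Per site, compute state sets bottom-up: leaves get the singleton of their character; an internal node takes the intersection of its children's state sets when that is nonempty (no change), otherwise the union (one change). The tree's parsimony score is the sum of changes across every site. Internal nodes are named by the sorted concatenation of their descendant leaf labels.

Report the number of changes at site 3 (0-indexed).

KS@0: {C} ∪ {T} = {C,T} (union, +1)
KOS@0: {C,T} ∩ {T} = {T} (intersection, +0)
AKOS@0: {C} ∪ {T} = {C,T} (union, +1)
AHKOS@0: {C,T} ∪ {A} = {A,C,T} (union, +1)
AHKOSY@0: {A,C,T} ∪ {G} = {A,C,G,T} (union, +1)
AHJKOSY@0: {A,C,G,T} ∩ {G} = {G} (intersection, +0)
KS@1: {G} ∪ {C} = {C,G} (union, +1)
KOS@1: {C,G} ∩ {C} = {C} (intersection, +0)
AKOS@1: {G} ∪ {C} = {C,G} (union, +1)
AHKOS@1: {C,G} ∪ {T} = {C,G,T} (union, +1)
AHKOSY@1: {C,G,T} ∩ {G} = {G} (intersection, +0)
AHJKOSY@1: {G} ∪ {A} = {A,G} (union, +1)
KS@2: {T} ∪ {G} = {G,T} (union, +1)
KOS@2: {G,T} ∩ {T} = {T} (intersection, +0)
AKOS@2: {G} ∪ {T} = {G,T} (union, +1)
AHKOS@2: {G,T} ∩ {G} = {G} (intersection, +0)
AHKOSY@2: {G} ∪ {A} = {A,G} (union, +1)
AHJKOSY@2: {A,G} ∩ {A} = {A} (intersection, +0)
KS@3: {T} ∪ {A} = {A,T} (union, +1)
KOS@3: {A,T} ∪ {C} = {A,C,T} (union, +1)
AKOS@3: {T} ∩ {A,C,T} = {T} (intersection, +0)
AHKOS@3: {T} ∪ {C} = {C,T} (union, +1)
AHKOSY@3: {C,T} ∩ {T} = {T} (intersection, +0)
AHJKOSY@3: {T} ∪ {G} = {G,T} (union, +1)
per-site changes: [4, 4, 3, 4]; total = 15

4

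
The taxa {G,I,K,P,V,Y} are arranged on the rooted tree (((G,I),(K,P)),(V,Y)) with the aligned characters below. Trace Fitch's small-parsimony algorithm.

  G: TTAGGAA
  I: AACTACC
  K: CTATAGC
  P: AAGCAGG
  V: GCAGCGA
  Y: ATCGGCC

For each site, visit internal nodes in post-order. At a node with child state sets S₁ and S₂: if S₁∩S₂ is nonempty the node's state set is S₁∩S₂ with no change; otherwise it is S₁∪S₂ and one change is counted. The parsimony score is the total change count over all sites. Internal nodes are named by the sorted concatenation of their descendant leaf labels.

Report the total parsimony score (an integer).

site 0, node GI: G={T} ∪ I={A} → {A,T} (+1)
site 0, node KP: K={C} ∪ P={A} → {A,C} (+1)
site 0, node GIKP: GI={A,T} ∩ KP={A,C} → {A} (+0)
site 0, node VY: V={G} ∪ Y={A} → {A,G} (+1)
site 0, node GIKPVY: GIKP={A} ∩ VY={A,G} → {A} (+0)
site 1, node GI: G={T} ∪ I={A} → {A,T} (+1)
site 1, node KP: K={T} ∪ P={A} → {A,T} (+1)
site 1, node GIKP: GI={A,T} ∩ KP={A,T} → {A,T} (+0)
site 1, node VY: V={C} ∪ Y={T} → {C,T} (+1)
site 1, node GIKPVY: GIKP={A,T} ∩ VY={C,T} → {T} (+0)
site 2, node GI: G={A} ∪ I={C} → {A,C} (+1)
site 2, node KP: K={A} ∪ P={G} → {A,G} (+1)
site 2, node GIKP: GI={A,C} ∩ KP={A,G} → {A} (+0)
site 2, node VY: V={A} ∪ Y={C} → {A,C} (+1)
site 2, node GIKPVY: GIKP={A} ∩ VY={A,C} → {A} (+0)
site 3, node GI: G={G} ∪ I={T} → {G,T} (+1)
site 3, node KP: K={T} ∪ P={C} → {C,T} (+1)
site 3, node GIKP: GI={G,T} ∩ KP={C,T} → {T} (+0)
site 3, node VY: V={G} ∩ Y={G} → {G} (+0)
site 3, node GIKPVY: GIKP={T} ∪ VY={G} → {G,T} (+1)
site 4, node GI: G={G} ∪ I={A} → {A,G} (+1)
site 4, node KP: K={A} ∩ P={A} → {A} (+0)
site 4, node GIKP: GI={A,G} ∩ KP={A} → {A} (+0)
site 4, node VY: V={C} ∪ Y={G} → {C,G} (+1)
site 4, node GIKPVY: GIKP={A} ∪ VY={C,G} → {A,C,G} (+1)
site 5, node GI: G={A} ∪ I={C} → {A,C} (+1)
site 5, node KP: K={G} ∩ P={G} → {G} (+0)
site 5, node GIKP: GI={A,C} ∪ KP={G} → {A,C,G} (+1)
site 5, node VY: V={G} ∪ Y={C} → {C,G} (+1)
site 5, node GIKPVY: GIKP={A,C,G} ∩ VY={C,G} → {C,G} (+0)
site 6, node GI: G={A} ∪ I={C} → {A,C} (+1)
site 6, node KP: K={C} ∪ P={G} → {C,G} (+1)
site 6, node GIKP: GI={A,C} ∩ KP={C,G} → {C} (+0)
site 6, node VY: V={A} ∪ Y={C} → {A,C} (+1)
site 6, node GIKPVY: GIKP={C} ∩ VY={A,C} → {C} (+0)
per-site changes: [3, 3, 3, 3, 3, 3, 3]; total = 21

21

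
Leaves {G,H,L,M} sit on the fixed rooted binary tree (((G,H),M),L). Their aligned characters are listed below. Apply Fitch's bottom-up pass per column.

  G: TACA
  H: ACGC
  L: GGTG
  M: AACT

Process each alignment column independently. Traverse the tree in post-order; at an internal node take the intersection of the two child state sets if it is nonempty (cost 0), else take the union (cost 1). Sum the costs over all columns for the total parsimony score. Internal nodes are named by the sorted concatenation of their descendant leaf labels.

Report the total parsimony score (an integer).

9

[col 0] GH: children G:{T}, H:{A} ∪→ {A,T}; cost 1
[col 0] GHM: children GH:{A,T}, M:{A} ∩→ {A}; cost 0
[col 0] GHLM: children GHM:{A}, L:{G} ∪→ {A,G}; cost 1
[col 1] GH: children G:{A}, H:{C} ∪→ {A,C}; cost 1
[col 1] GHM: children GH:{A,C}, M:{A} ∩→ {A}; cost 0
[col 1] GHLM: children GHM:{A}, L:{G} ∪→ {A,G}; cost 1
[col 2] GH: children G:{C}, H:{G} ∪→ {C,G}; cost 1
[col 2] GHM: children GH:{C,G}, M:{C} ∩→ {C}; cost 0
[col 2] GHLM: children GHM:{C}, L:{T} ∪→ {C,T}; cost 1
[col 3] GH: children G:{A}, H:{C} ∪→ {A,C}; cost 1
[col 3] GHM: children GH:{A,C}, M:{T} ∪→ {A,C,T}; cost 1
[col 3] GHLM: children GHM:{A,C,T}, L:{G} ∪→ {A,C,G,T}; cost 1
per-site changes: [2, 2, 2, 3]; total = 9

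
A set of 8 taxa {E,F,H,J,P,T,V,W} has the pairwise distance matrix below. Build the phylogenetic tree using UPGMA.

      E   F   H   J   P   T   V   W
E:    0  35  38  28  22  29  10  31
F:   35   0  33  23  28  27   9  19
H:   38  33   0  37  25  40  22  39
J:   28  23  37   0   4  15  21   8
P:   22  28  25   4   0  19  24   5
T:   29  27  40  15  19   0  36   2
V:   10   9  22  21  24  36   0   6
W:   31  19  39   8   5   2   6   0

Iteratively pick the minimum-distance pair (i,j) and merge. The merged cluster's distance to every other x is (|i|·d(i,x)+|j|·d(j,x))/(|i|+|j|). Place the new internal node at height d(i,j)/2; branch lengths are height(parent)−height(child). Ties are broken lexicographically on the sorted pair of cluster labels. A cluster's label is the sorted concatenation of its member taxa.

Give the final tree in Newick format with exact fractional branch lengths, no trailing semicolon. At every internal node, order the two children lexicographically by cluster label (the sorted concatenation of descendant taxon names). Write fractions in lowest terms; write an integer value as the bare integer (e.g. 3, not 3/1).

iteration 1: select T,W (d=2); attach at lengths (1, 1); label the merged cluster TW
  updated: d(E,TW)=30, d(F,TW)=23, d(H,TW)=79/2, d(J,TW)=23/2, d(P,TW)=12, d(TW,V)=21
iteration 2: select J,P (d=4); attach at lengths (2, 2); label the merged cluster JP
  updated: d(E,JP)=25, d(F,JP)=51/2, d(H,JP)=31, d(JP,TW)=47/4, d(JP,V)=45/2
iteration 3: select F,V (d=9); attach at lengths (9/2, 9/2); label the merged cluster FV
  updated: d(E,FV)=45/2, d(FV,H)=55/2, d(FV,JP)=24, d(FV,TW)=22
iteration 4: select JP,TW (d=47/4); attach at lengths (31/8, 39/8); label the merged cluster JPTW
  updated: d(E,JPTW)=55/2, d(FV,JPTW)=23, d(H,JPTW)=141/4
iteration 5: select E,FV (d=45/2); attach at lengths (45/4, 27/4); label the merged cluster EFV
  updated: d(EFV,H)=31, d(EFV,JPTW)=49/2
iteration 6: select EFV,JPTW (d=49/2); attach at lengths (1, 51/8); label the merged cluster EFJPTVW
  updated: d(EFJPTVW,H)=234/7
iteration 7: select EFJPTVW,H (d=234/7); attach at lengths (125/28, 117/7); label the merged cluster EFHJPTVW
final tree: (((E:45/4,(F:9/2,V:9/2):27/4):1,((J:2,P:2):31/8,(T:1,W:1):39/8):51/8):125/28,H:117/7)
total length: 3937/56

(((E:45/4,(F:9/2,V:9/2):27/4):1,((J:2,P:2):31/8,(T:1,W:1):39/8):51/8):125/28,H:117/7)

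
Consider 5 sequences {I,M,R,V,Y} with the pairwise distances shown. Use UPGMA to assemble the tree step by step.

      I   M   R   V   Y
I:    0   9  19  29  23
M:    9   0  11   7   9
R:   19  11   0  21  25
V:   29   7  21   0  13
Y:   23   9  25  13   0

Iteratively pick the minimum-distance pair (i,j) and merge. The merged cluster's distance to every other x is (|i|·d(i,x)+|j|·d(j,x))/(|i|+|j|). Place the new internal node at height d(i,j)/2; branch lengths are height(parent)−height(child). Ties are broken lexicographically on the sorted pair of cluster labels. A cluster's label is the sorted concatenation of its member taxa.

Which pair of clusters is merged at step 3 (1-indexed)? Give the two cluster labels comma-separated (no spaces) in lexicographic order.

I,R

step 1: merge (M,V) at d=7; branch lengths M→7/2, V→7/2; new cluster MV
  updated: d(I,MV)=19, d(MV,R)=16, d(MV,Y)=11
step 2: merge (MV,Y) at d=11; branch lengths MV→2, Y→11/2; new cluster MVY
  updated: d(I,MVY)=61/3, d(MVY,R)=19
step 3: merge (I,R) at d=19; branch lengths I→19/2, R→19/2; new cluster IR
  updated: d(IR,MVY)=59/3
step 4: merge (IR,MVY) at d=59/3; branch lengths IR→1/3, MVY→13/3; new cluster IMRVY
final tree: ((I:19/2,R:19/2):1/3,((M:7/2,V:7/2):2,Y:11/2):13/3)
total length: 229/6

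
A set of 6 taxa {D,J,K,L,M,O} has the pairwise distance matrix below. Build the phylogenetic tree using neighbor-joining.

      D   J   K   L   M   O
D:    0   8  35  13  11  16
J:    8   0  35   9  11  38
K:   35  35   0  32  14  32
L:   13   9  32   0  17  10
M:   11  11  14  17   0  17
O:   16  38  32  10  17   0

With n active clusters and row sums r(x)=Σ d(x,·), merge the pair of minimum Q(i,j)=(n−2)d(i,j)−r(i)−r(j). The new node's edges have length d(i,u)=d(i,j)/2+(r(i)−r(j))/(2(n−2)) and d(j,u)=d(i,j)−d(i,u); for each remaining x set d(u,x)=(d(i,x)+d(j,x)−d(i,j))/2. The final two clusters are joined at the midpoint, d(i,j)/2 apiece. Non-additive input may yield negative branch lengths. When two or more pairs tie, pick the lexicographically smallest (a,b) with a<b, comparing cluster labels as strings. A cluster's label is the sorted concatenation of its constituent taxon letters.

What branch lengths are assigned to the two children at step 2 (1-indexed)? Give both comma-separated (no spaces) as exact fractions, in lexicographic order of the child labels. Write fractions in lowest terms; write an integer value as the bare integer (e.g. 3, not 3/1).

-1/3,31/3

1. join K+M (d=14, Q=-162) ⇒ KM; edges |K|=67/4, |M|=-11/4
  updated: d(D,KM)=16, d(J,KM)=16, d(KM,L)=35/2, d(KM,O)=35/2
2. join L+O (d=10, Q=-101) ⇒ LO; edges |L|=-1/3, |O|=31/3
  updated: d(D,LO)=19/2, d(J,LO)=37/2, d(KM,LO)=25/2
3. join D+J (d=8, Q=-60) ⇒ DJ; edges |D|=7/4, |J|=25/4
  updated: d(DJ,KM)=12, d(DJ,LO)=10
4. join DJ+KM (d=12, Q=-69/2) ⇒ DJKM; edges |DJ|=19/4, |KM|=29/4
  updated: d(DJKM,LO)=21/4
5. join DJKM+LO (d=21/4) ⇒ DJKLMO; edges |DJKM|=21/8, |LO|=21/8
final tree: (((D:7/4,J:25/4):19/4,(K:67/4,M:-11/4):29/4):21/8,(L:-1/3,O:31/3):21/8)
total length: 197/4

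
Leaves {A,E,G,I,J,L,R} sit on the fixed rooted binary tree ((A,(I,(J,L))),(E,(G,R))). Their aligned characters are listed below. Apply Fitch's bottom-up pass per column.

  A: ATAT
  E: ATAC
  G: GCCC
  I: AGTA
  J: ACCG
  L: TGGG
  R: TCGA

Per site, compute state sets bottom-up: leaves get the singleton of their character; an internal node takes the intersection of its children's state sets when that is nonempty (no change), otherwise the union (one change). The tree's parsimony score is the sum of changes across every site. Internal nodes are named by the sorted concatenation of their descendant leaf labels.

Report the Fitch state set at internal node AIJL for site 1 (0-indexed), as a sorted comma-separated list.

[col 0] JL: children J:{A}, L:{T} ∪→ {A,T}; cost 1
[col 0] IJL: children I:{A}, JL:{A,T} ∩→ {A}; cost 0
[col 0] AIJL: children A:{A}, IJL:{A} ∩→ {A}; cost 0
[col 0] GR: children G:{G}, R:{T} ∪→ {G,T}; cost 1
[col 0] EGR: children E:{A}, GR:{G,T} ∪→ {A,G,T}; cost 1
[col 0] AEGIJLR: children AIJL:{A}, EGR:{A,G,T} ∩→ {A}; cost 0
[col 1] JL: children J:{C}, L:{G} ∪→ {C,G}; cost 1
[col 1] IJL: children I:{G}, JL:{C,G} ∩→ {G}; cost 0
[col 1] AIJL: children A:{T}, IJL:{G} ∪→ {G,T}; cost 1
[col 1] GR: children G:{C}, R:{C} ∩→ {C}; cost 0
[col 1] EGR: children E:{T}, GR:{C} ∪→ {C,T}; cost 1
[col 1] AEGIJLR: children AIJL:{G,T}, EGR:{C,T} ∩→ {T}; cost 0
[col 2] JL: children J:{C}, L:{G} ∪→ {C,G}; cost 1
[col 2] IJL: children I:{T}, JL:{C,G} ∪→ {C,G,T}; cost 1
[col 2] AIJL: children A:{A}, IJL:{C,G,T} ∪→ {A,C,G,T}; cost 1
[col 2] GR: children G:{C}, R:{G} ∪→ {C,G}; cost 1
[col 2] EGR: children E:{A}, GR:{C,G} ∪→ {A,C,G}; cost 1
[col 2] AEGIJLR: children AIJL:{A,C,G,T}, EGR:{A,C,G} ∩→ {A,C,G}; cost 0
[col 3] JL: children J:{G}, L:{G} ∩→ {G}; cost 0
[col 3] IJL: children I:{A}, JL:{G} ∪→ {A,G}; cost 1
[col 3] AIJL: children A:{T}, IJL:{A,G} ∪→ {A,G,T}; cost 1
[col 3] GR: children G:{C}, R:{A} ∪→ {A,C}; cost 1
[col 3] EGR: children E:{C}, GR:{A,C} ∩→ {C}; cost 0
[col 3] AEGIJLR: children AIJL:{A,G,T}, EGR:{C} ∪→ {A,C,G,T}; cost 1
per-site changes: [3, 3, 5, 4]; total = 15

G,T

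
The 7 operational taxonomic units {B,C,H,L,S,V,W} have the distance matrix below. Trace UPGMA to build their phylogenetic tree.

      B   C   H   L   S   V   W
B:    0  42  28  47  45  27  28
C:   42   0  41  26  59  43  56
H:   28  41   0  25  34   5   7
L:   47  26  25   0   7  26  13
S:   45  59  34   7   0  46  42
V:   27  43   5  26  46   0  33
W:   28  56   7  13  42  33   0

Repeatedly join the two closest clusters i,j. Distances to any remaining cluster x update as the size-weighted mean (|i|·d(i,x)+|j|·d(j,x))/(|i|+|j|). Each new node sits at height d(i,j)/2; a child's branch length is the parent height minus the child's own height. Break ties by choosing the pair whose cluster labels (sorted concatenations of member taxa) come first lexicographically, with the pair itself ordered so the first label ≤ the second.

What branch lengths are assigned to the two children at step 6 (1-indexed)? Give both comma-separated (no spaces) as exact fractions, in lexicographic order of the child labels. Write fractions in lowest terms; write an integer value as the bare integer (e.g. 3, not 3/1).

39/8,89/4

iteration 1: select H,V (d=5); attach at lengths (5/2, 5/2); label the merged cluster HV
  updated: d(B,HV)=55/2, d(C,HV)=42, d(HV,L)=51/2, d(HV,S)=40, d(HV,W)=20
iteration 2: select L,S (d=7); attach at lengths (7/2, 7/2); label the merged cluster LS
  updated: d(B,LS)=46, d(C,LS)=85/2, d(HV,LS)=131/4, d(LS,W)=55/2
iteration 3: select HV,W (d=20); attach at lengths (15/2, 10); label the merged cluster HVW
  updated: d(B,HVW)=83/3, d(C,HVW)=140/3, d(HVW,LS)=31
iteration 4: select B,HVW (d=83/3); attach at lengths (83/6, 23/6); label the merged cluster BHVW
  updated: d(BHVW,C)=91/2, d(BHVW,LS)=139/4
iteration 5: select BHVW,LS (d=139/4); attach at lengths (85/24, 111/8); label the merged cluster BHLSVW
  updated: d(BHLSVW,C)=89/2
iteration 6: select BHLSVW,C (d=89/2); attach at lengths (39/8, 89/4); label the merged cluster BCHLSVW
final tree: (((B:83/6,((H:5/2,V:5/2):15/2,W:10):23/6):85/24,(L:7/2,S:7/2):111/8):39/8,C:89/4)
total length: 2201/24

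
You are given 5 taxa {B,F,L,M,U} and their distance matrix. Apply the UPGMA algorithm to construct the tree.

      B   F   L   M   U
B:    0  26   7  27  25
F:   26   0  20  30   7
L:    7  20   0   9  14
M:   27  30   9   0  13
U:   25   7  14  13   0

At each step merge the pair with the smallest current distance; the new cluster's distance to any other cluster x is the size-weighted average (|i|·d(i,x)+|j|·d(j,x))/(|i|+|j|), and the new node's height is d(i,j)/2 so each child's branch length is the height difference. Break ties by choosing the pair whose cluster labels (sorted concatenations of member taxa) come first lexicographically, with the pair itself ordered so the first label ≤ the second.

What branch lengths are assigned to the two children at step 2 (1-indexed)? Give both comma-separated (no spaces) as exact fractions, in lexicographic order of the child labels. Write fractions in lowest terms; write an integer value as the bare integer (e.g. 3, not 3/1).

7/2,7/2

1. join B+L (d=7) ⇒ BL; edges |B|=7/2, |L|=7/2
  updated: d(BL,F)=23, d(BL,M)=18, d(BL,U)=39/2
2. join F+U (d=7) ⇒ FU; edges |F|=7/2, |U|=7/2
  updated: d(BL,FU)=85/4, d(FU,M)=43/2
3. join BL+M (d=18) ⇒ BLM; edges |BL|=11/2, |M|=9
  updated: d(BLM,FU)=64/3
4. join BLM+FU (d=64/3) ⇒ BFLMU; edges |BLM|=5/3, |FU|=43/6
final tree: (((B:7/2,L:7/2):11/2,M:9):5/3,(F:7/2,U:7/2):43/6)
total length: 112/3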